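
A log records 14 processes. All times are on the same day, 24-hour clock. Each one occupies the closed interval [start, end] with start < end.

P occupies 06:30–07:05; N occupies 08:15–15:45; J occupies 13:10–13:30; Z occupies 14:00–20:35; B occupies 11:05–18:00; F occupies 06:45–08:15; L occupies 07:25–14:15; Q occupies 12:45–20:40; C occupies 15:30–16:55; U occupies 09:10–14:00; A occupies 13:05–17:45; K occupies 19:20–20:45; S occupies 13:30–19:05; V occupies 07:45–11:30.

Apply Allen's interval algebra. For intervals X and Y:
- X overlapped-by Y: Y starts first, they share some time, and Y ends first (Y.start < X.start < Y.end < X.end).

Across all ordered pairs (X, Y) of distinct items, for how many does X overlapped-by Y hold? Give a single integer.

Checking all 182 ordered pairs for relation 'overlapped-by'; matching pairs in alphabetical order:
(A, L): A overlapped-by L ✓
(A, N): A overlapped-by N ✓
(A, U): A overlapped-by U ✓
(B, L): B overlapped-by L ✓
(B, N): B overlapped-by N ✓
(B, U): B overlapped-by U ✓
(B, V): B overlapped-by V ✓
(C, N): C overlapped-by N ✓
(F, P): F overlapped-by P ✓
(K, Q): K overlapped-by Q ✓
(K, Z): K overlapped-by Z ✓
(L, F): L overlapped-by F ✓
(N, L): N overlapped-by L ✓
(N, V): N overlapped-by V ✓
(Q, B): Q overlapped-by B ✓
(Q, L): Q overlapped-by L ✓
(Q, N): Q overlapped-by N ✓
(Q, U): Q overlapped-by U ✓
(S, A): S overlapped-by A ✓
(S, B): S overlapped-by B ✓
(S, L): S overlapped-by L ✓
(S, N): S overlapped-by N ✓
(S, U): S overlapped-by U ✓
(U, V): U overlapped-by V ✓
... plus 6 further pairs not listed.
Count: 30.

30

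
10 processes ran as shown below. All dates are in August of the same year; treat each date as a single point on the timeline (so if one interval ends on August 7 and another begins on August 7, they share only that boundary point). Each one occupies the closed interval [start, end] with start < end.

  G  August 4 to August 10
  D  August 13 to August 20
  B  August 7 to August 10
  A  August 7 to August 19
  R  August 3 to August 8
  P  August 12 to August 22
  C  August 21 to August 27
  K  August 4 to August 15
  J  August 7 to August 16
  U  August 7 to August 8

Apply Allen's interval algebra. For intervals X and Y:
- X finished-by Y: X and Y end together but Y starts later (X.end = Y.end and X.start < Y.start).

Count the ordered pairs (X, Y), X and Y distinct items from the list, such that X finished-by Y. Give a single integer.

2

Checking all 90 ordered pairs for relation 'finished-by'; matching pairs in alphabetical order:
(G, B): G finished-by B ✓
(R, U): R finished-by U ✓
Count: 2.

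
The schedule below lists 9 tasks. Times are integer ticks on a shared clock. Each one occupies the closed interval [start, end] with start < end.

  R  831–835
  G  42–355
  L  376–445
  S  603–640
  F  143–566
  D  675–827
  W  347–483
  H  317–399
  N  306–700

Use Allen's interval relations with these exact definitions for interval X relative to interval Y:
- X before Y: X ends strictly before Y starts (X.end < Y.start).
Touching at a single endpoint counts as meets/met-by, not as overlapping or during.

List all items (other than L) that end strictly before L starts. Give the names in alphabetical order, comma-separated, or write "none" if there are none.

Target L = [376, 445].
D [675, 827] → after → no.
F [143, 566] → contains → no.
G [42, 355] → before → yes.
H [317, 399] → overlaps → no.
N [306, 700] → contains → no.
R [831, 835] → after → no.
S [603, 640] → after → no.
W [347, 483] → contains → no.
Result: G.

G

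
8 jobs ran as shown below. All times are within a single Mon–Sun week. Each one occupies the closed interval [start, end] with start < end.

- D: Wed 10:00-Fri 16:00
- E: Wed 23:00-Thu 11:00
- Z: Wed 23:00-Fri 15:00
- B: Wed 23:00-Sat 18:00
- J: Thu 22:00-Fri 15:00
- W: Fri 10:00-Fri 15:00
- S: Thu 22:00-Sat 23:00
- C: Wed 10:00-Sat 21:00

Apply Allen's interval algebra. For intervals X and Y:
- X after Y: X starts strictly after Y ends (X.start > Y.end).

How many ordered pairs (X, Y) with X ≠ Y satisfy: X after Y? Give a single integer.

3

Checking all 56 ordered pairs for relation 'after'; matching pairs in alphabetical order:
(J, E): J after E ✓
(S, E): S after E ✓
(W, E): W after E ✓
Count: 3.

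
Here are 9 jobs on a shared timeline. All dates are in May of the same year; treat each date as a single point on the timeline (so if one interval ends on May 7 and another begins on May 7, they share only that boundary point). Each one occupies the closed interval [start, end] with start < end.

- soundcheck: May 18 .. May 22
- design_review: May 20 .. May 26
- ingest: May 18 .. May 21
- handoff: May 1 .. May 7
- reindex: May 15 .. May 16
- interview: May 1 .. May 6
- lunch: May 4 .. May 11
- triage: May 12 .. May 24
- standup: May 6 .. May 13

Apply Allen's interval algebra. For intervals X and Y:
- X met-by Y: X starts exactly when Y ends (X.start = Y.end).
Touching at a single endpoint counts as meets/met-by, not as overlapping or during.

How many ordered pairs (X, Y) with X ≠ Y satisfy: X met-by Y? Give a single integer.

1

Checking all 72 ordered pairs for relation 'met-by'; matching pairs in alphabetical order:
(standup, interview): standup met-by interview ✓
Count: 1.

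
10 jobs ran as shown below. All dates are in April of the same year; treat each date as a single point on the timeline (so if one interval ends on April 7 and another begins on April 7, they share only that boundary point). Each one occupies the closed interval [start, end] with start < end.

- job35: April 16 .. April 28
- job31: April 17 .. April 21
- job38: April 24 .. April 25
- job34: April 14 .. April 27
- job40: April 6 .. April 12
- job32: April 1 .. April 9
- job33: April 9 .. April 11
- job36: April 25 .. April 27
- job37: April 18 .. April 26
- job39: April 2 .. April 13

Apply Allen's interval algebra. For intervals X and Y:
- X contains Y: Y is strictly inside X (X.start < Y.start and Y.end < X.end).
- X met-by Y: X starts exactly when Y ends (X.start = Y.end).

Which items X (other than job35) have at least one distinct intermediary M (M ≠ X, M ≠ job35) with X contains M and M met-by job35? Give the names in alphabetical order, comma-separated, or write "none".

Target job35 = [April 16, April 28].
Intermediaries M with M met-by job35: none.
Union: none.

none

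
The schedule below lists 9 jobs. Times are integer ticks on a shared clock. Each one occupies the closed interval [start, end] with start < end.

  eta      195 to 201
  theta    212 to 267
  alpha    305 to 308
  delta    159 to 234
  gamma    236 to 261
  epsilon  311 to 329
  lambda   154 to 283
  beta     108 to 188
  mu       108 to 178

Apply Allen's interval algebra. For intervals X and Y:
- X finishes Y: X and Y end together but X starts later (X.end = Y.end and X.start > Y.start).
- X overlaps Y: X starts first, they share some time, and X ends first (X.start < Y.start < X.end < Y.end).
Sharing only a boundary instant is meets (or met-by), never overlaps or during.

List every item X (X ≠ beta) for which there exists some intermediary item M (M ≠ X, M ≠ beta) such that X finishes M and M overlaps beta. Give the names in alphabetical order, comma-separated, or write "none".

Target beta = [108, 188].
Intermediaries M with M overlaps beta: none.
Union: none.

none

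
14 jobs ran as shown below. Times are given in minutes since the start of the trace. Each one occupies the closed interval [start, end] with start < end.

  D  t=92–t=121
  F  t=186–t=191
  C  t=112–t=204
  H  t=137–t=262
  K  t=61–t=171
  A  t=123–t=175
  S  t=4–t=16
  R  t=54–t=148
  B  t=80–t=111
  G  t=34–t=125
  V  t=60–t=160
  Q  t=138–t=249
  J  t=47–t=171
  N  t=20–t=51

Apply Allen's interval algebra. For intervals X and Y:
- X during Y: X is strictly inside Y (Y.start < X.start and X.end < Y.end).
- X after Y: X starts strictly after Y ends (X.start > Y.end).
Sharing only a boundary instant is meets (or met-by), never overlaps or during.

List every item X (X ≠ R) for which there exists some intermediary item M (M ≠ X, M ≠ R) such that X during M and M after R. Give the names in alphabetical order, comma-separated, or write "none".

none

Target R = [t=54, t=148].
Intermediaries M with M after R: F.
Via F — items with X during F: none.
Union: none.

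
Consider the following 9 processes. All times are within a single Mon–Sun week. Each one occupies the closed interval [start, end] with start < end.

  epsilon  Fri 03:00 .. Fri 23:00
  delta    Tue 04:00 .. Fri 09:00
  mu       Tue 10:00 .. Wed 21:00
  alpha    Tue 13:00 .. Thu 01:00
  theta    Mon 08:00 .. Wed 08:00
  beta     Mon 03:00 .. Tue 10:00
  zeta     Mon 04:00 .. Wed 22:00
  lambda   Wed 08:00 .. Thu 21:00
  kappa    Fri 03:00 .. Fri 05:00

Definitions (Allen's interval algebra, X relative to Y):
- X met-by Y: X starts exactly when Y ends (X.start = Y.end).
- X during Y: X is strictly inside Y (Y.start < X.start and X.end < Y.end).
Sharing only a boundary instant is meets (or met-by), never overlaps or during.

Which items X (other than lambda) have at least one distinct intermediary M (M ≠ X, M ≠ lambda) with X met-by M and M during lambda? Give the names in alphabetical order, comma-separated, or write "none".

Target lambda = [Wed 08:00, Thu 21:00].
Intermediaries M with M during lambda: none.
Union: none.

none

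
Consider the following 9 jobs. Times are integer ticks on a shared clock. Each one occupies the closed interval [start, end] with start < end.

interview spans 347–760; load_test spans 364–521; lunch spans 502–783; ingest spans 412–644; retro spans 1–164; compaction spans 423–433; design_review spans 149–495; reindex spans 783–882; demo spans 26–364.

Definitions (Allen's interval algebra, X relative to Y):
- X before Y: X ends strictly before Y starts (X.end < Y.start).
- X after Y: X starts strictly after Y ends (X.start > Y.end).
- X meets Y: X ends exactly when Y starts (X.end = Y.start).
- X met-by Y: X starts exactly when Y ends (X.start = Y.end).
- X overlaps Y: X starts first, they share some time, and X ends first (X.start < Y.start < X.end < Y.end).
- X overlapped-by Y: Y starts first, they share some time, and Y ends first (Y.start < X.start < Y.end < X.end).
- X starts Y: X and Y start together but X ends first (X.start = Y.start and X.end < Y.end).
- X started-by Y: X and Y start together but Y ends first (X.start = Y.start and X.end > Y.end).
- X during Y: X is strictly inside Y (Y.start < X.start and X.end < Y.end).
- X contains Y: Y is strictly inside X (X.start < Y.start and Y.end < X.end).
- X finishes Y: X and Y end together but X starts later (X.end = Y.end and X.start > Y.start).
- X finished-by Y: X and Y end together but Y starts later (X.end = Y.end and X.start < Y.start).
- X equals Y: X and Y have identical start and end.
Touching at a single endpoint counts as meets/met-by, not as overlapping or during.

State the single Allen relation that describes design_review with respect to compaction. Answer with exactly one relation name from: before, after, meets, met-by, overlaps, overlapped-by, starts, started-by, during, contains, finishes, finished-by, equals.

design_review = [149, 495]; compaction = [423, 433].
Compare endpoints: design_review.start < compaction.start, design_review.start < compaction.end, design_review.end > compaction.start, design_review.end > compaction.end.
That pattern is 'contains'.

contains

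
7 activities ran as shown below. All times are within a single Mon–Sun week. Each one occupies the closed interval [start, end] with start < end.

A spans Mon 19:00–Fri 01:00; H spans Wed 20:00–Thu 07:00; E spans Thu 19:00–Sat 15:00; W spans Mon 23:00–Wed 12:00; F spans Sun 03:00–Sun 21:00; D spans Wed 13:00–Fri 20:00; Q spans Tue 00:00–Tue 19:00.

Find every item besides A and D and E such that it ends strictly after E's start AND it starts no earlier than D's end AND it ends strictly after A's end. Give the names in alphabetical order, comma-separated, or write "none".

Conditions: its end is strictly after E's start (X.end > Thu 19:00) AND its start is no earlier than D's end (X.start >= Fri 20:00) AND its end is strictly after A's end (X.end > Fri 01:00).
F: end Sun 21:00 > Thu 19:00? ✓; start Sun 03:00 >= Fri 20:00? ✓; end Sun 21:00 > Fri 01:00? ✓ → yes.
H: end Thu 07:00 > Thu 19:00? ✗; start Wed 20:00 >= Fri 20:00? ✗; end Thu 07:00 > Fri 01:00? ✗ → no.
Q: end Tue 19:00 > Thu 19:00? ✗; start Tue 00:00 >= Fri 20:00? ✗; end Tue 19:00 > Fri 01:00? ✗ → no.
W: end Wed 12:00 > Thu 19:00? ✗; start Mon 23:00 >= Fri 20:00? ✗; end Wed 12:00 > Fri 01:00? ✗ → no.
Result: F.

F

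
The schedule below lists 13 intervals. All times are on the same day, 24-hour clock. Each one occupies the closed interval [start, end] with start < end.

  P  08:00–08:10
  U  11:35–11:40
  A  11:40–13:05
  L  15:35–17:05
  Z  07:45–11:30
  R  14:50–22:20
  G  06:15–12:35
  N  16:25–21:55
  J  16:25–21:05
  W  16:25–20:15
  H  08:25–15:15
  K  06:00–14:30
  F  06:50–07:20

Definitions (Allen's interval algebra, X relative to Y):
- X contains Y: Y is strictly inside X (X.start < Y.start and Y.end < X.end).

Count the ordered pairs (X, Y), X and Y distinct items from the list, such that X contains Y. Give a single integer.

17

Checking all 156 ordered pairs for relation 'contains'; matching pairs in alphabetical order:
(G, F): G contains F ✓
(G, P): G contains P ✓
(G, U): G contains U ✓
(G, Z): G contains Z ✓
(H, A): H contains A ✓
(H, U): H contains U ✓
(K, A): K contains A ✓
(K, F): K contains F ✓
(K, G): K contains G ✓
(K, P): K contains P ✓
(K, U): K contains U ✓
(K, Z): K contains Z ✓
(R, J): R contains J ✓
(R, L): R contains L ✓
(R, N): R contains N ✓
(R, W): R contains W ✓
(Z, P): Z contains P ✓
Count: 17.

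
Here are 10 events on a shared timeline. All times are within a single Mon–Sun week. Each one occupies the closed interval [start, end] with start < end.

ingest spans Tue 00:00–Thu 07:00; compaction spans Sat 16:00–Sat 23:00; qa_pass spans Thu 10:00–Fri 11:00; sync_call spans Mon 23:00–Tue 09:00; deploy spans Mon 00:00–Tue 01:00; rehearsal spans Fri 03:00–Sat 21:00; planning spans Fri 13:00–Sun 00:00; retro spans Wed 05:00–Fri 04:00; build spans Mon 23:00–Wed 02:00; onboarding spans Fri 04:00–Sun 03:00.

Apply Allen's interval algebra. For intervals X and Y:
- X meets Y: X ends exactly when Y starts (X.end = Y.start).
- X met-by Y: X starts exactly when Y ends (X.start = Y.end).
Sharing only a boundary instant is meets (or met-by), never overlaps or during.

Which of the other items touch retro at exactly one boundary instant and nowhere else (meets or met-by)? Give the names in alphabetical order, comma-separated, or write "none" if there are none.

Target retro = [Wed 05:00, Fri 04:00].
build [Mon 23:00, Wed 02:00] → before → no.
compaction [Sat 16:00, Sat 23:00] → after → no.
deploy [Mon 00:00, Tue 01:00] → before → no.
ingest [Tue 00:00, Thu 07:00] → overlaps → no.
onboarding [Fri 04:00, Sun 03:00] → met-by → yes.
planning [Fri 13:00, Sun 00:00] → after → no.
qa_pass [Thu 10:00, Fri 11:00] → overlapped-by → no.
rehearsal [Fri 03:00, Sat 21:00] → overlapped-by → no.
sync_call [Mon 23:00, Tue 09:00] → before → no.
Result: onboarding.

onboarding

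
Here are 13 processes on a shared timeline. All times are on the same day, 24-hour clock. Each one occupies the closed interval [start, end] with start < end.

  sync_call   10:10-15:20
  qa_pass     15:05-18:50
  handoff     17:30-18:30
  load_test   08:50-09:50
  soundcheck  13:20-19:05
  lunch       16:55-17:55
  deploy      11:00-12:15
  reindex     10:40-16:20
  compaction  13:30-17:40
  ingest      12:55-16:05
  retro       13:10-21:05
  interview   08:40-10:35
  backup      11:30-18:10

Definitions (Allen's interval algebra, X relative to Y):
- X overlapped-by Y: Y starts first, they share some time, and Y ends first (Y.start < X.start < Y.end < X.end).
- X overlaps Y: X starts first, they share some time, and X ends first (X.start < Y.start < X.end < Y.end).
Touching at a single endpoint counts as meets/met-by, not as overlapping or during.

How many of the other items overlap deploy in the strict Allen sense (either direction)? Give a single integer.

Target deploy = [11:00, 12:15].
backup [11:30, 18:10] → overlapped-by → counts.
compaction [13:30, 17:40] → after → no.
handoff [17:30, 18:30] → after → no.
ingest [12:55, 16:05] → after → no.
interview [08:40, 10:35] → before → no.
load_test [08:50, 09:50] → before → no.
lunch [16:55, 17:55] → after → no.
qa_pass [15:05, 18:50] → after → no.
reindex [10:40, 16:20] → contains → no.
retro [13:10, 21:05] → after → no.
soundcheck [13:20, 19:05] → after → no.
sync_call [10:10, 15:20] → contains → no.
Total: 1.

1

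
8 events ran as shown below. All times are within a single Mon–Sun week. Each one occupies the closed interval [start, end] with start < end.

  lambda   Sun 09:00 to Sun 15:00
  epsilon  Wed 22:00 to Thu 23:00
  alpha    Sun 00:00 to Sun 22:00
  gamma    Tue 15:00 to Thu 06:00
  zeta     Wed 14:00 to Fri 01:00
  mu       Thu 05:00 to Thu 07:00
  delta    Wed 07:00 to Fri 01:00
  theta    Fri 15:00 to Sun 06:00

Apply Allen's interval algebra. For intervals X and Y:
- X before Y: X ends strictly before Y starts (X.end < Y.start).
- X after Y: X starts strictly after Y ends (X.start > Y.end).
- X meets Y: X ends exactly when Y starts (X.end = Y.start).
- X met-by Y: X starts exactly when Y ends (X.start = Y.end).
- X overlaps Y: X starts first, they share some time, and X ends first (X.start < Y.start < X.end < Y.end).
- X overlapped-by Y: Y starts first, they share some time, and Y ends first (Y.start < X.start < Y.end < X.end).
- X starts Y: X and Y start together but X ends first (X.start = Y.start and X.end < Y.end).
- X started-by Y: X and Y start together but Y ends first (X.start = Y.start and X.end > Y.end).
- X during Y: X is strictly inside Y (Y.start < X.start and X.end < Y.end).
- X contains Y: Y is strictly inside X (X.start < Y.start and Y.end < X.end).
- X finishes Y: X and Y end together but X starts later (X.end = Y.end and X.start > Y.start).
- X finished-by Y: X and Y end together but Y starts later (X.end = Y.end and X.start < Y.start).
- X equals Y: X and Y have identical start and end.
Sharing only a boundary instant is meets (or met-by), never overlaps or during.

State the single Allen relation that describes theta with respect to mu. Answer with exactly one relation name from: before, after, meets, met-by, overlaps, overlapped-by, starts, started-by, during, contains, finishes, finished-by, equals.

after

theta = [Fri 15:00, Sun 06:00]; mu = [Thu 05:00, Thu 07:00].
Compare endpoints: theta.start > mu.start, theta.start > mu.end, theta.end > mu.start, theta.end > mu.end.
That pattern is 'after'.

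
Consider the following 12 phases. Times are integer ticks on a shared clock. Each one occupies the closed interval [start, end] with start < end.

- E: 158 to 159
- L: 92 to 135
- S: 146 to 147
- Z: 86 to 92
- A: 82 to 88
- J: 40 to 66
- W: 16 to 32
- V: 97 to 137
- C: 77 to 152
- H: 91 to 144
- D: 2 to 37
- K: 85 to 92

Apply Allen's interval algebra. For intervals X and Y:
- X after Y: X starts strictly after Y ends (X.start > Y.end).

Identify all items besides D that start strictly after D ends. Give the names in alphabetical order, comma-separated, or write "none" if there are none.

A, C, E, H, J, K, L, S, V, Z

Target D = [2, 37].
A [82, 88] → after → yes.
C [77, 152] → after → yes.
E [158, 159] → after → yes.
H [91, 144] → after → yes.
J [40, 66] → after → yes.
K [85, 92] → after → yes.
L [92, 135] → after → yes.
S [146, 147] → after → yes.
V [97, 137] → after → yes.
W [16, 32] → during → no.
Z [86, 92] → after → yes.
Result: A, C, E, H, J, K, L, S, V, Z.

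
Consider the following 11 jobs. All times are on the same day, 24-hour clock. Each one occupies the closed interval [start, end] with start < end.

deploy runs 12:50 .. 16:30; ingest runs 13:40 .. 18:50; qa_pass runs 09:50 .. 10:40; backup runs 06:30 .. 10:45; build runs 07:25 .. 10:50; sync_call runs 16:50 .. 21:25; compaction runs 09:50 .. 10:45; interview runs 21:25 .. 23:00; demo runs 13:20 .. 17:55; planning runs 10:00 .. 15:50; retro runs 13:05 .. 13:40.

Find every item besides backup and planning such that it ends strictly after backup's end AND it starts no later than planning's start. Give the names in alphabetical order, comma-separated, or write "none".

Conditions: its end is strictly after backup's end (X.end > 10:45) AND its start is no later than planning's start (X.start <= 10:00).
build: end 10:50 > 10:45? ✓; start 07:25 <= 10:00? ✓ → yes.
compaction: end 10:45 > 10:45? ✗; start 09:50 <= 10:00? ✓ → no.
demo: end 17:55 > 10:45? ✓; start 13:20 <= 10:00? ✗ → no.
deploy: end 16:30 > 10:45? ✓; start 12:50 <= 10:00? ✗ → no.
ingest: end 18:50 > 10:45? ✓; start 13:40 <= 10:00? ✗ → no.
interview: end 23:00 > 10:45? ✓; start 21:25 <= 10:00? ✗ → no.
qa_pass: end 10:40 > 10:45? ✗; start 09:50 <= 10:00? ✓ → no.
retro: end 13:40 > 10:45? ✓; start 13:05 <= 10:00? ✗ → no.
sync_call: end 21:25 > 10:45? ✓; start 16:50 <= 10:00? ✗ → no.
Result: build.

build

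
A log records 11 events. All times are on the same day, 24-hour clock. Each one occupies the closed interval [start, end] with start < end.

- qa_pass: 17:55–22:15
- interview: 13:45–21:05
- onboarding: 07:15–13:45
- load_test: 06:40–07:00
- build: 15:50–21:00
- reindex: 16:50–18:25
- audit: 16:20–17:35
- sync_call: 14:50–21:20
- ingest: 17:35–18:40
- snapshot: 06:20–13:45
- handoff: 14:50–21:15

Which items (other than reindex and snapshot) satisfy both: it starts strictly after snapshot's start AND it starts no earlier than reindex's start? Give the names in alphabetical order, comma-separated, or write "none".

Conditions: its start is strictly after snapshot's start (X.start > 06:20) AND its start is no earlier than reindex's start (X.start >= 16:50).
audit: start 16:20 > 06:20? ✓; start 16:20 >= 16:50? ✗ → no.
build: start 15:50 > 06:20? ✓; start 15:50 >= 16:50? ✗ → no.
handoff: start 14:50 > 06:20? ✓; start 14:50 >= 16:50? ✗ → no.
ingest: start 17:35 > 06:20? ✓; start 17:35 >= 16:50? ✓ → yes.
interview: start 13:45 > 06:20? ✓; start 13:45 >= 16:50? ✗ → no.
load_test: start 06:40 > 06:20? ✓; start 06:40 >= 16:50? ✗ → no.
onboarding: start 07:15 > 06:20? ✓; start 07:15 >= 16:50? ✗ → no.
qa_pass: start 17:55 > 06:20? ✓; start 17:55 >= 16:50? ✓ → yes.
sync_call: start 14:50 > 06:20? ✓; start 14:50 >= 16:50? ✗ → no.
Result: ingest, qa_pass.

ingest, qa_pass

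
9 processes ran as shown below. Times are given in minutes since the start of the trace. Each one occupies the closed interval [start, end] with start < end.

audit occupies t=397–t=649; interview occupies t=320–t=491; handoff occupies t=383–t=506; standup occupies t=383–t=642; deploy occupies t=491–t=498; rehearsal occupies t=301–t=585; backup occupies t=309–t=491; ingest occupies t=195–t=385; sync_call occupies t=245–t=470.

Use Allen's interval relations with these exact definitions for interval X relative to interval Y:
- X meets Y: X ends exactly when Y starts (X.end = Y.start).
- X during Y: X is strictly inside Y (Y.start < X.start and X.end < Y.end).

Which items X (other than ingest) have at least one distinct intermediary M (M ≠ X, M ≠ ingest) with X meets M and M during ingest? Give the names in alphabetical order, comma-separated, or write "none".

none

Target ingest = [t=195, t=385].
Intermediaries M with M during ingest: none.
Union: none.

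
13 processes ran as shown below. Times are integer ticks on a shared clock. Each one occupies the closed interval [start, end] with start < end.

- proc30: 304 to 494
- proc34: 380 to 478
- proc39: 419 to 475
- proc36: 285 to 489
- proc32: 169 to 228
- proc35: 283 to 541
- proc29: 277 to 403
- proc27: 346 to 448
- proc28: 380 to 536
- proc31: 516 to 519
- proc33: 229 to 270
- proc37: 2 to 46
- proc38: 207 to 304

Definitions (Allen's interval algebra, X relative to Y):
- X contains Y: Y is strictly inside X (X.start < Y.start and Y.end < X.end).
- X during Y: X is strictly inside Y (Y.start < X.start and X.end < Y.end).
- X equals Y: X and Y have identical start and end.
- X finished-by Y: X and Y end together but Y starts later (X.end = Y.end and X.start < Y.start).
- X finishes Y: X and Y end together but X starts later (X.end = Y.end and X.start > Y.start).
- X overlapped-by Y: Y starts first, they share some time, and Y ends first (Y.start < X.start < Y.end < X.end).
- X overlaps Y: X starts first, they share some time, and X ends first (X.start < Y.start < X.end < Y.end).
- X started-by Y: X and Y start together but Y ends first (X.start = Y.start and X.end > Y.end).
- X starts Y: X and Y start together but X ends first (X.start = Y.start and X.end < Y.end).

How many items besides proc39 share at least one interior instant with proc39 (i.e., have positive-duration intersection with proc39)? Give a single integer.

Target proc39 = [419, 475].
proc27 [346, 448] → overlaps → counts.
proc28 [380, 536] → contains → counts.
proc29 [277, 403] → before → no.
proc30 [304, 494] → contains → counts.
proc31 [516, 519] → after → no.
proc32 [169, 228] → before → no.
proc33 [229, 270] → before → no.
proc34 [380, 478] → contains → counts.
proc35 [283, 541] → contains → counts.
proc36 [285, 489] → contains → counts.
proc37 [2, 46] → before → no.
proc38 [207, 304] → before → no.
Total: 6.

6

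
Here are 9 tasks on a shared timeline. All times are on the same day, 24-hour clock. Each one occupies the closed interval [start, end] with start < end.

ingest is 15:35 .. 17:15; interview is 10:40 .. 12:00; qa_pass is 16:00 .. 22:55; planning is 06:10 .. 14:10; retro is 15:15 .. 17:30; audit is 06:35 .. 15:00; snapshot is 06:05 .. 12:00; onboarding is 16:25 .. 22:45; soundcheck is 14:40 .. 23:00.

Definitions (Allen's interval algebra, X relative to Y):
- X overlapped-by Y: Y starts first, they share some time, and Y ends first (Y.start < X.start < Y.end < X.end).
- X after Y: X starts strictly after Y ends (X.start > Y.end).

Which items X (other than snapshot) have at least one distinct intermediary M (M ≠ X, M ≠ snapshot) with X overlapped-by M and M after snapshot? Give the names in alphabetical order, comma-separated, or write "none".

onboarding, qa_pass

Target snapshot = [06:05, 12:00].
Intermediaries M with M after snapshot: ingest, onboarding, qa_pass, retro, soundcheck.
Via ingest — items with X overlapped-by ingest: onboarding, qa_pass.
Via onboarding — items with X overlapped-by onboarding: none.
Via qa_pass — items with X overlapped-by qa_pass: none.
Via retro — items with X overlapped-by retro: onboarding, qa_pass.
Via soundcheck — items with X overlapped-by soundcheck: none.
Union: onboarding, qa_pass.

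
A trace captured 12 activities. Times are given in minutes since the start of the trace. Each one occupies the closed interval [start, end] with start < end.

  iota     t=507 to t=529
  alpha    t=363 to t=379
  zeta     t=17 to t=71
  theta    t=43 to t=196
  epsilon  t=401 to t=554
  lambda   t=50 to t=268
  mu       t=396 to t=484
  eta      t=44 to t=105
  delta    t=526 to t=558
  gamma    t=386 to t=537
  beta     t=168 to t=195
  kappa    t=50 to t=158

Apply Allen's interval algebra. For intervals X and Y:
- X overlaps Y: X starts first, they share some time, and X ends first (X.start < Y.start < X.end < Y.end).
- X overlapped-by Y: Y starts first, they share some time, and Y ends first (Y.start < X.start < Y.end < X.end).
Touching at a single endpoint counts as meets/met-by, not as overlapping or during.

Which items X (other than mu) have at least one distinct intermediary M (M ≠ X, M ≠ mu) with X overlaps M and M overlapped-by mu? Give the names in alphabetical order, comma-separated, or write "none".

Target mu = [t=396, t=484].
Intermediaries M with M overlapped-by mu: epsilon.
Via epsilon — items with X overlaps epsilon: gamma.
Union: gamma.

gamma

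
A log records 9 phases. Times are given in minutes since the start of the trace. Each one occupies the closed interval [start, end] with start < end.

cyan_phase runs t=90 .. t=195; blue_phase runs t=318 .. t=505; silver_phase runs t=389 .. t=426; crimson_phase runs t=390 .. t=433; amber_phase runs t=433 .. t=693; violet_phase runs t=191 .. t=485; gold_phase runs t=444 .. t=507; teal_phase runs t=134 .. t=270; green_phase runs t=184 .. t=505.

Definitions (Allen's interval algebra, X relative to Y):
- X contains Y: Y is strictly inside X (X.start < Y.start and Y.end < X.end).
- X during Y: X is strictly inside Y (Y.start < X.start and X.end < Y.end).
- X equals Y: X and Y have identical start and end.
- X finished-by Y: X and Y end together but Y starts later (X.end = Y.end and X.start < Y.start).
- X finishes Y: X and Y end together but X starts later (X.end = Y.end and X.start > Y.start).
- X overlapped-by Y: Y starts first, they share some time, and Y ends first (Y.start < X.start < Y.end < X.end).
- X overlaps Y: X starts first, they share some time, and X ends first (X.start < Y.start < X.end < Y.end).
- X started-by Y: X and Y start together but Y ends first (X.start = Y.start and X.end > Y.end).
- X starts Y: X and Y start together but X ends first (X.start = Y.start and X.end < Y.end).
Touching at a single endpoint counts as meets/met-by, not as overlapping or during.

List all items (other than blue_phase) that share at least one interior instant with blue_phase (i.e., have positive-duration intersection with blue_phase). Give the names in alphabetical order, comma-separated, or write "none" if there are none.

Target blue_phase = [t=318, t=505].
amber_phase [t=433, t=693] → overlapped-by → yes.
crimson_phase [t=390, t=433] → during → yes.
cyan_phase [t=90, t=195] → before → no.
gold_phase [t=444, t=507] → overlapped-by → yes.
green_phase [t=184, t=505] → finished-by → yes.
silver_phase [t=389, t=426] → during → yes.
teal_phase [t=134, t=270] → before → no.
violet_phase [t=191, t=485] → overlaps → yes.
Result: amber_phase, crimson_phase, gold_phase, green_phase, silver_phase, violet_phase.

amber_phase, crimson_phase, gold_phase, green_phase, silver_phase, violet_phase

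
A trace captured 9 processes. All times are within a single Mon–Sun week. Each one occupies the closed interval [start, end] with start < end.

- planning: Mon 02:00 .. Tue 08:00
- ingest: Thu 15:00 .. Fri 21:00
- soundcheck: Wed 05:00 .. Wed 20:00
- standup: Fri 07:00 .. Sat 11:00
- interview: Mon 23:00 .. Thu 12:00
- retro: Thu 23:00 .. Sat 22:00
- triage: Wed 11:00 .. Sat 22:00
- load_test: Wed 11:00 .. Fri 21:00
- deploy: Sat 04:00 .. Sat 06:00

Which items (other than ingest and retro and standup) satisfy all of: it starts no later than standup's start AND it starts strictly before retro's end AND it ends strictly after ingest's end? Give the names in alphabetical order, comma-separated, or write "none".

triage

Conditions: its start is no later than standup's start (X.start <= Fri 07:00) AND its start is strictly before retro's end (X.start < Sat 22:00) AND its end is strictly after ingest's end (X.end > Fri 21:00).
deploy: start Sat 04:00 <= Fri 07:00? ✗; start Sat 04:00 < Sat 22:00? ✓; end Sat 06:00 > Fri 21:00? ✓ → no.
interview: start Mon 23:00 <= Fri 07:00? ✓; start Mon 23:00 < Sat 22:00? ✓; end Thu 12:00 > Fri 21:00? ✗ → no.
load_test: start Wed 11:00 <= Fri 07:00? ✓; start Wed 11:00 < Sat 22:00? ✓; end Fri 21:00 > Fri 21:00? ✗ → no.
planning: start Mon 02:00 <= Fri 07:00? ✓; start Mon 02:00 < Sat 22:00? ✓; end Tue 08:00 > Fri 21:00? ✗ → no.
soundcheck: start Wed 05:00 <= Fri 07:00? ✓; start Wed 05:00 < Sat 22:00? ✓; end Wed 20:00 > Fri 21:00? ✗ → no.
triage: start Wed 11:00 <= Fri 07:00? ✓; start Wed 11:00 < Sat 22:00? ✓; end Sat 22:00 > Fri 21:00? ✓ → yes.
Result: triage.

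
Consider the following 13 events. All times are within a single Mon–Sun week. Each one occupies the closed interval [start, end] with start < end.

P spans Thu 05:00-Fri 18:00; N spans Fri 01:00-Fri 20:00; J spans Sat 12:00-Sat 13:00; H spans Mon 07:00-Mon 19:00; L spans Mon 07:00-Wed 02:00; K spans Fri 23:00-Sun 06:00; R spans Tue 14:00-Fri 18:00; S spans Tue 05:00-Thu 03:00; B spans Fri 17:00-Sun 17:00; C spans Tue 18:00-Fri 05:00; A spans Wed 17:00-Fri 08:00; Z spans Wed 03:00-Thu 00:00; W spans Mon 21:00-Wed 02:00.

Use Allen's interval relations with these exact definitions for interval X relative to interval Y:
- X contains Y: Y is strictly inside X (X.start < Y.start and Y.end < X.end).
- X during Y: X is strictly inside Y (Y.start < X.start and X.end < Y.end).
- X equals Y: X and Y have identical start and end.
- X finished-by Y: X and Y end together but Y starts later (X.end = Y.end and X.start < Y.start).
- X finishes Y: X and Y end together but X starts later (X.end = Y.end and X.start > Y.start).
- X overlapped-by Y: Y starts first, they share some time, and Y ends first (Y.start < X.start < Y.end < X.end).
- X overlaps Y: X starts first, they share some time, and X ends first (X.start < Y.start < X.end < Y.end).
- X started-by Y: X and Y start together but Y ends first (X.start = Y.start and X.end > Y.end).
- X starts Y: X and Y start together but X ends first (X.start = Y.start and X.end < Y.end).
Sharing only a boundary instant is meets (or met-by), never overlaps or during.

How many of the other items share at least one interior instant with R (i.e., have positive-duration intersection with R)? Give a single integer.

9

Target R = [Tue 14:00, Fri 18:00].
A [Wed 17:00, Fri 08:00] → during → counts.
B [Fri 17:00, Sun 17:00] → overlapped-by → counts.
C [Tue 18:00, Fri 05:00] → during → counts.
H [Mon 07:00, Mon 19:00] → before → no.
J [Sat 12:00, Sat 13:00] → after → no.
K [Fri 23:00, Sun 06:00] → after → no.
L [Mon 07:00, Wed 02:00] → overlaps → counts.
N [Fri 01:00, Fri 20:00] → overlapped-by → counts.
P [Thu 05:00, Fri 18:00] → finishes → counts.
S [Tue 05:00, Thu 03:00] → overlaps → counts.
W [Mon 21:00, Wed 02:00] → overlaps → counts.
Z [Wed 03:00, Thu 00:00] → during → counts.
Total: 9.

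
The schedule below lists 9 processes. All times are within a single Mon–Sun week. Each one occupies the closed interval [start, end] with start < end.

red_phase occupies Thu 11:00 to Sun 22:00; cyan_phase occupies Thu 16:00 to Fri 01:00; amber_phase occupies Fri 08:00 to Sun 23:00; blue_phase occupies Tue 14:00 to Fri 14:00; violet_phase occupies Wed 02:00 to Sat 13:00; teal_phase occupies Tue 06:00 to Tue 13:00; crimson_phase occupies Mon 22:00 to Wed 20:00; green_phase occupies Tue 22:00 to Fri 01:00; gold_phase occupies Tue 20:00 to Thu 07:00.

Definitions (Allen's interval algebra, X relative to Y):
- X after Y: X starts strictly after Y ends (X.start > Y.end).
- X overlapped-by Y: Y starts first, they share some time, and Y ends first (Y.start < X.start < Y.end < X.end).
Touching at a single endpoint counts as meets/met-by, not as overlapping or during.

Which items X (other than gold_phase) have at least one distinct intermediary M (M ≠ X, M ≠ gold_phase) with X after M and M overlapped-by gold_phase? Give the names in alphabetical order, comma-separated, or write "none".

Target gold_phase = [Tue 20:00, Thu 07:00].
Intermediaries M with M overlapped-by gold_phase: green_phase, violet_phase.
Via green_phase — items with X after green_phase: amber_phase.
Via violet_phase — items with X after violet_phase: none.
Union: amber_phase.

amber_phase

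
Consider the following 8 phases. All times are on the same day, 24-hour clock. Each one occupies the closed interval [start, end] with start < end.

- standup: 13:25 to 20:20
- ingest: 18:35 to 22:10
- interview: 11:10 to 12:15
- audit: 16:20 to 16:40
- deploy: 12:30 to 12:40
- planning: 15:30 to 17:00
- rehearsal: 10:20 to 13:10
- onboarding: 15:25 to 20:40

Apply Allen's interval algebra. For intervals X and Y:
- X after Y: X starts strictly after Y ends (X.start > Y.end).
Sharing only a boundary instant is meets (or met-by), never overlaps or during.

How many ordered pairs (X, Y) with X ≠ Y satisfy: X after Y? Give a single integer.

18

Checking all 56 ordered pairs for relation 'after'; matching pairs in alphabetical order:
(audit, deploy): audit after deploy ✓
(audit, interview): audit after interview ✓
(audit, rehearsal): audit after rehearsal ✓
(deploy, interview): deploy after interview ✓
(ingest, audit): ingest after audit ✓
(ingest, deploy): ingest after deploy ✓
(ingest, interview): ingest after interview ✓
(ingest, planning): ingest after planning ✓
(ingest, rehearsal): ingest after rehearsal ✓
(onboarding, deploy): onboarding after deploy ✓
(onboarding, interview): onboarding after interview ✓
(onboarding, rehearsal): onboarding after rehearsal ✓
(planning, deploy): planning after deploy ✓
(planning, interview): planning after interview ✓
(planning, rehearsal): planning after rehearsal ✓
(standup, deploy): standup after deploy ✓
(standup, interview): standup after interview ✓
(standup, rehearsal): standup after rehearsal ✓
Count: 18.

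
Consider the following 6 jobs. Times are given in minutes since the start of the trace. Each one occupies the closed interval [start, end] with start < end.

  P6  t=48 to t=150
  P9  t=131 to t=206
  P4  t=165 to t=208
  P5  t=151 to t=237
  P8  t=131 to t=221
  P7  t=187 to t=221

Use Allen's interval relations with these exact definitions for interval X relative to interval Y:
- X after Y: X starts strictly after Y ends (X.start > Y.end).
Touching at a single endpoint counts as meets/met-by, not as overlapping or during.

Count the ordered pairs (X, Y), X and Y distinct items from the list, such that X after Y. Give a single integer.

Checking all 30 ordered pairs for relation 'after'; matching pairs in alphabetical order:
(P4, P6): P4 after P6 ✓
(P5, P6): P5 after P6 ✓
(P7, P6): P7 after P6 ✓
Count: 3.

3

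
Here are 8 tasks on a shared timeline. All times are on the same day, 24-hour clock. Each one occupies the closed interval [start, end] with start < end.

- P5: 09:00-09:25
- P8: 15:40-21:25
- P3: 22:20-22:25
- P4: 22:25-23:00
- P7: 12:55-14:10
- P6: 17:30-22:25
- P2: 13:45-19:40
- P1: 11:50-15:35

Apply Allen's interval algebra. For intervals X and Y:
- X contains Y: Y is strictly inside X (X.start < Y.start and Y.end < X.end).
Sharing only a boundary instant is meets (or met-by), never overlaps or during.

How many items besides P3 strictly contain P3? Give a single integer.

Target P3 = [22:20, 22:25].
P1 [11:50, 15:35] → before → no.
P2 [13:45, 19:40] → before → no.
P4 [22:25, 23:00] → met-by → no.
P5 [09:00, 09:25] → before → no.
P6 [17:30, 22:25] → finished-by → no.
P7 [12:55, 14:10] → before → no.
P8 [15:40, 21:25] → before → no.
Total: 0.

0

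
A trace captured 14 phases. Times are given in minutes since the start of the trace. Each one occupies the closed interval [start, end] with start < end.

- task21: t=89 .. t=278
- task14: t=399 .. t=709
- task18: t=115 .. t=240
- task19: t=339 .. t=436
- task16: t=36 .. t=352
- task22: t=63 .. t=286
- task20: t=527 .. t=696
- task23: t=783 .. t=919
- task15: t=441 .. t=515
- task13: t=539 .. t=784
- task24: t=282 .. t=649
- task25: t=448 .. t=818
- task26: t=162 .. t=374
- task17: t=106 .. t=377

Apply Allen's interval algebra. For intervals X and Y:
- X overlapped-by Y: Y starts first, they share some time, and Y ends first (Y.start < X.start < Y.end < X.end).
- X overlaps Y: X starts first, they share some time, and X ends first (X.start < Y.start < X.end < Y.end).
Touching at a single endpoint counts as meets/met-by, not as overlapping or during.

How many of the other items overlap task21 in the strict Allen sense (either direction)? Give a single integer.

Target task21 = [t=89, t=278].
task13 [t=539, t=784] → after → no.
task14 [t=399, t=709] → after → no.
task15 [t=441, t=515] → after → no.
task16 [t=36, t=352] → contains → no.
task17 [t=106, t=377] → overlapped-by → counts.
task18 [t=115, t=240] → during → no.
task19 [t=339, t=436] → after → no.
task20 [t=527, t=696] → after → no.
task22 [t=63, t=286] → contains → no.
task23 [t=783, t=919] → after → no.
task24 [t=282, t=649] → after → no.
task25 [t=448, t=818] → after → no.
task26 [t=162, t=374] → overlapped-by → counts.
Total: 2.

2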